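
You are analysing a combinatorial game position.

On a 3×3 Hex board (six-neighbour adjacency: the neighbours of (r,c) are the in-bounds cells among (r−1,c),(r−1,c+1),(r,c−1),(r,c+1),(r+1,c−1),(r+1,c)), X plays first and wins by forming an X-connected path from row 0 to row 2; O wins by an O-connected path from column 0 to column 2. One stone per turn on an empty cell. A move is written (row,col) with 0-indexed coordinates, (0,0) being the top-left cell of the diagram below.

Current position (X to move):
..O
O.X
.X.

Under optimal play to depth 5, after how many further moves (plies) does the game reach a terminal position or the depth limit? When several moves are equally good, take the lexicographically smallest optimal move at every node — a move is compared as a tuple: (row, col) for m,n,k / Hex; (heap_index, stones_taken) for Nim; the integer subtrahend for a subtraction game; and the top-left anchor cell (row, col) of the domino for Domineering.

PV length from [..O/O.X/.X.]: 2 plies

[..O/O.X/.X.] X move#1: (0,0):-1/X.O/O.X/.X.*, (0,1):-1/.XO/O.X/.X., (1,1):-1/..O/OXX/.X., (2,0):-1/..O/O.X/XX., (2,2):-1/..O/O.X/.XX
[X.O/O.X/.X.] O move#2: (0,1):+1/XOO/O.X/.X.*, (1,1):+1/X.O/OOX/.X., (2,0):+1/X.O/O.X/OX., (2,2):+1/X.O/O.X/.XO
[XOO/O.X/.X.] end (terminal -1, X#3); searched ..O/O.X/.X. to 5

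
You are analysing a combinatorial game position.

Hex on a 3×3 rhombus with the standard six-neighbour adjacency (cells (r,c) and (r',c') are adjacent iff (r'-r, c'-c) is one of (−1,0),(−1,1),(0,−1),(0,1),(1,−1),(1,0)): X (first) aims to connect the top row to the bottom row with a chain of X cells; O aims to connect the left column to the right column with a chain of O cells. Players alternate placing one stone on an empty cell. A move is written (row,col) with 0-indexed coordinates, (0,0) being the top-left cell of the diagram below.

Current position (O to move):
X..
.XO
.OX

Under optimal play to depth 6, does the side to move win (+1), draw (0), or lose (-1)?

[X../.XO/.OX] O move#1: (0,1):-1/XO./.XO/.OX, (0,2):-1/X.O/.XO/.OX, (1,0):-1/X../OXO/.OX, (2,0):+1/X../.XO/OOX*
[X../.XO/OOX] end (terminal -1, X#2); searched X../.XO/.OX to 6

value(X../.XO/.OX, O) = +1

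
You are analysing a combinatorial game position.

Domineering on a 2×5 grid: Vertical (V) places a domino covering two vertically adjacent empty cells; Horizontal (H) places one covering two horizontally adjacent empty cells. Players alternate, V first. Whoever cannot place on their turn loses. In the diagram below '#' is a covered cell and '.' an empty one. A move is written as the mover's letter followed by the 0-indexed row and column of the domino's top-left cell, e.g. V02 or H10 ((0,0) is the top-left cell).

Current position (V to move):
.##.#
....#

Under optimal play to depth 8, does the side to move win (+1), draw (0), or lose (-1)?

value(.##.#/....#, V) = -1

ply 1, V at .##.#/....# | V00=-1→###.#/#...#*; V03=-1→.####/...##
ply 2, H at ###.#/#...# | H11=-1→###.#/###.#; H12=+1→###.#/#.###*
ply 3: ###.#/#.### is terminal -1 (V); from .##.#/....# depth 8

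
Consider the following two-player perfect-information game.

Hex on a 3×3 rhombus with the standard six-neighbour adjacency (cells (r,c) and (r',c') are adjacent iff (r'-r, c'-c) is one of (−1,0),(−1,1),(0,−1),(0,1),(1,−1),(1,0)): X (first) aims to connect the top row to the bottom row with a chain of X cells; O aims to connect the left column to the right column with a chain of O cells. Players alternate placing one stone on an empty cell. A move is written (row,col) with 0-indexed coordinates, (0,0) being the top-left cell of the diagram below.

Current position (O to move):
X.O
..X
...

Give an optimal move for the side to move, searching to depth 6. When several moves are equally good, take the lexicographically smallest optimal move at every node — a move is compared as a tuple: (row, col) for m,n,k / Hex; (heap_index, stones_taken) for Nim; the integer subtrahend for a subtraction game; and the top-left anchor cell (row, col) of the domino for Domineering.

O's best at [X.O/..X/...]: (1,0)

[X.O/..X/...] O move#1: (0,1):-1/XOO/..X/..., (1,0):+1/X.O/O.X/...*, (1,1):+1/X.O/.OX/..., (2,0):-1/X.O/..X/O.., (2,1):-1/X.O/..X/.O., (2,2):-1/X.O/..X/..O
[X.O/O.X/...] X move#2: (0,1):-1/XXO/O.X/...*, (1,1):-1/X.O/OXX/..., (2,0):-1/X.O/O.X/X.., (2,1):-1/X.O/O.X/.X., (2,2):-1/X.O/O.X/..X
[XXO/O.X/...] O move#3: (1,1):+1/XXO/OOX/...*, (2,0):-1/XXO/O.X/O.., (2,1):-1/XXO/O.X/.O., (2,2):-1/XXO/O.X/..O
[XXO/OOX/...] end (terminal -1, X#4); searched X.O/..X/... to 6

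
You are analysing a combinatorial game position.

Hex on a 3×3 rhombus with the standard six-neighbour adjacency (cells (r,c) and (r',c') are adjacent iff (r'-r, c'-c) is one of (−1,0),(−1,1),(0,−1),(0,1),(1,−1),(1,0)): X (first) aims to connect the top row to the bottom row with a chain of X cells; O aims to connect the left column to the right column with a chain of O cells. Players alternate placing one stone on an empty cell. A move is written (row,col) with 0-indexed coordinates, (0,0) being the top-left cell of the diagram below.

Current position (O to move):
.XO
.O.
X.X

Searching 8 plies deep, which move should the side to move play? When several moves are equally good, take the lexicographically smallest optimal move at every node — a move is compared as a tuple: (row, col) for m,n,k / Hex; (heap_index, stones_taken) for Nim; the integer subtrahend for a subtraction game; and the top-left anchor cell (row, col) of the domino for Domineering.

ply 1, O at .XO/.O./X.X | (0,0)=-1→OXO/.O./X.X; (1,0)=+1→.XO/OO./X.X*; (1,2)=-1→.XO/.OO/X.X; (2,1)=-1→.XO/.O./XOX
ply 2: .XO/OO./X.X is terminal -1 (X); from .XO/.O./X.X depth 8

O's best at [.XO/.O./X.X]: (1,0)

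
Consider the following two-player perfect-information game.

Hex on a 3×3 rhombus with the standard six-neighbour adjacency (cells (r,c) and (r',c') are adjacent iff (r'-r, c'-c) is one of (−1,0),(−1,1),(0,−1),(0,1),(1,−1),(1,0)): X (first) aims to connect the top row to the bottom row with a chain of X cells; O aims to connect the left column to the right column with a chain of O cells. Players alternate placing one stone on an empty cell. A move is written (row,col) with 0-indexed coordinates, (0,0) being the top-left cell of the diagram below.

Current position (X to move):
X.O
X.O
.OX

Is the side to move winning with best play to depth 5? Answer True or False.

ply 1, X at X.O/X.O/.OX | (0,1)=-1→XXO/X.O/.OX; (1,1)=-1→X.O/XXO/.OX; (2,0)=+1→X.O/X.O/XOX*
ply 2: X.O/X.O/XOX is terminal -1 (O); from X.O/X.O/.OX depth 5

X winning at [X.O/X.O/.OX]: True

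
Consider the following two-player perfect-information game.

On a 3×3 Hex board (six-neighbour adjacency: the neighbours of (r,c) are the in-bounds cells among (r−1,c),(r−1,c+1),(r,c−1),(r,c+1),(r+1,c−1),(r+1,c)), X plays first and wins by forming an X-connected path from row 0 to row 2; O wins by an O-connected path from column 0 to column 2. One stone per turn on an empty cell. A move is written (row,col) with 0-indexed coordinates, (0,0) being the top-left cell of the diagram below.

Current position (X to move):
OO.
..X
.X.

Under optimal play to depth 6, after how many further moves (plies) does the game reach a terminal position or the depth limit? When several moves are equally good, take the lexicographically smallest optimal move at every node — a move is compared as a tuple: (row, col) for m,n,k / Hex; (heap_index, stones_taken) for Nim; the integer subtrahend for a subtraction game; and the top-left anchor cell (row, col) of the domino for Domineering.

ply 1, X at OO./..X/.X. | (0,2)=+1→OOX/..X/.X.*; (1,0)=-1→OO./X.X/.X.; (1,1)=-1→OO./.XX/.X.; (2,0)=-1→OO./..X/XX.; (2,2)=-1→OO./..X/.XX
ply 2: OOX/..X/.X. is terminal -1 (O); from OO./..X/.X. depth 6

PV length from [OO./..X/.X.]: 1 ply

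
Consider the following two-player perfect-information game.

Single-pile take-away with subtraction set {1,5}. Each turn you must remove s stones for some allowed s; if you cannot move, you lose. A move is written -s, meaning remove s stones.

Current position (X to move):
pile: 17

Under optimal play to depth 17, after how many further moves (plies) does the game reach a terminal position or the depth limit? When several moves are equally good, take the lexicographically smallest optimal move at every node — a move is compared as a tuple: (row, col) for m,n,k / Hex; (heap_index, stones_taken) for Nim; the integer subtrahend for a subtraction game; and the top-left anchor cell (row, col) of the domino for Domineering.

PV length from [17]: 17 plies

p1 X@[17]: -1[16]+1* -5[12]+1
p2 O@[16]: -1[15]-1* -5[11]-1
p3 X@[15]: -1[14]+1* -5[10]+1
p4 O@[14]: -1[13]-1* -5[9]-1
p5 X@[13]: -1[12]+1* -5[8]+1
p6 O@[12]: -1[11]-1* -5[7]-1
p7 X@[11]: -1[10]+1* -5[6]+1
p8 O@[10]: -1[9]-1* -5[5]-1
p9 X@[9]: -1[8]+1* -5[4]+1
p10 O@[8]: -1[7]-1* -5[3]-1
p11 X@[7]: -1[6]+1* -5[2]+1
p12 O@[6]: -1[5]-1* -5[1]-1
p13 X@[5]: -1[4]+1* -5[0]+1
p14 O@[4]: -1[3]-1*
p15 X@[3]: -1[2]+1*
p16 O@[2]: -1[1]-1*
p17 X@[1]: -1[0]+1*
p18 O@[0] terminal -1; root [17] d17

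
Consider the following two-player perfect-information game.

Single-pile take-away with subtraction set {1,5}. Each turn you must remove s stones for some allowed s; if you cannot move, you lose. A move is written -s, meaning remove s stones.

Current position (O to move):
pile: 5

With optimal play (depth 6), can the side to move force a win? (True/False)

O winning at [5]: True

[5] O move#1: -1:+1/4*, -5:+1/0
[4] X move#2: -1:-1/3*
[3] O move#3: -1:+1/2*
[2] X move#4: -1:-1/1*
[1] O move#5: -1:+1/0*
[0] end (terminal -1, X#6); searched 5 to 6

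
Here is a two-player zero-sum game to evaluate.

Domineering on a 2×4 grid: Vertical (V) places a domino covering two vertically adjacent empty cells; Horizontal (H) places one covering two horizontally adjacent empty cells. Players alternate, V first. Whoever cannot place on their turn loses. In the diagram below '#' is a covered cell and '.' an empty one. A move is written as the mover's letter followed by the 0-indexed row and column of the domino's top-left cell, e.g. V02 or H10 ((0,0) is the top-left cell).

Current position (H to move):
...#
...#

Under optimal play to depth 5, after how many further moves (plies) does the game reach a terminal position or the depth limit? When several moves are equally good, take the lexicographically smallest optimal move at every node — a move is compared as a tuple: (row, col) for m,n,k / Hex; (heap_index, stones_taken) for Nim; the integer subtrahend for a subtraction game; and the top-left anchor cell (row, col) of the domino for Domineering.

ply 1, H at ...#/...# | H00=+1→##.#/...#*; H01=+1→.###/...#; H10=+1→...#/##.#; H11=+1→...#/.###
ply 2, V at ##.#/...# | V02=-1→####/..##*
ply 3, H at ####/..## | H10=+1→####/####*
ply 4: ####/#### is terminal -1 (V); from ...#/...# depth 5

PV length from [...#/...#]: 3 plies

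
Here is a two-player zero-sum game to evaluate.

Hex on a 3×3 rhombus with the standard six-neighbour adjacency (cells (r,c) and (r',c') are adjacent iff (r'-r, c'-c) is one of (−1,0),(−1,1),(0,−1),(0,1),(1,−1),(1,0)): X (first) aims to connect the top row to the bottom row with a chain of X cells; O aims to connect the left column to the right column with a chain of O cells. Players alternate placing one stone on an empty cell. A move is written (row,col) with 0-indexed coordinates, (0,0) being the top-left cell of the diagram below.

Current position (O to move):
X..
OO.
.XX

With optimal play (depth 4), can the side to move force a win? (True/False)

ply 1, O at X../OO./.XX | (0,1)=+1→XO./OO./.XX*; (0,2)=+1→X.O/OO./.XX; (1,2)=+1→X../OOO/.XX; (2,0)=+1→X../OO./OXX
ply 2, X at XO./OO./.XX | (0,2)=-1→XOX/OO./.XX*; (1,2)=-1→XO./OOX/.XX; (2,0)=-1→XO./OO./XXX
ply 3, O at XOX/OO./.XX | (1,2)=+1→XOX/OOO/.XX*; (2,0)=-1→XOX/OO./OXX
ply 4: XOX/OOO/.XX is terminal -1 (X); from X../OO./.XX depth 4

O winning at [X../OO./.XX]: True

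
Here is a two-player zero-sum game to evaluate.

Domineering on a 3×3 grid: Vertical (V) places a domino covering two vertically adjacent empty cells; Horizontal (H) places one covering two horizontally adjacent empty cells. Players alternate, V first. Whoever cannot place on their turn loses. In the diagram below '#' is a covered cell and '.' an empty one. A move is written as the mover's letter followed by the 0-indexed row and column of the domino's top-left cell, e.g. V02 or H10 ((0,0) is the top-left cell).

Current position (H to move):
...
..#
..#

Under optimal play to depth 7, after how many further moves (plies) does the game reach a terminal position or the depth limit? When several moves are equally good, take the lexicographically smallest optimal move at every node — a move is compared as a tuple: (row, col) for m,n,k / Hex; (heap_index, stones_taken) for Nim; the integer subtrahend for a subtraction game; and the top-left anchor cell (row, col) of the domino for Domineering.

p1 H@[.../..#/..#]: H00[##./..#/..#]-1 H01[.##/..#/..#]-1 H10[.../###/..#]+1* H20[.../..#/###]-1
p2 V@[.../###/..#] terminal -1; root [.../..#/..#] d7

PV length from [.../..#/..#]: 1 ply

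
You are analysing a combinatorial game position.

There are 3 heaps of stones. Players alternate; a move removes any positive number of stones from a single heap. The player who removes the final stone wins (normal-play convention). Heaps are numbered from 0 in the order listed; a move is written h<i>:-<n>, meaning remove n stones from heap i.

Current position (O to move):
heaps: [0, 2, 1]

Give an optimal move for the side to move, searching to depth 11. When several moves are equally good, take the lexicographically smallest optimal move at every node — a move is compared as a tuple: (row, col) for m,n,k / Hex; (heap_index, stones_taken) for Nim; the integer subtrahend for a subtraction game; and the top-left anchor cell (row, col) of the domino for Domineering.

ply 1, O at (0,2,1) | h1:-1=+1→(0,1,1)*; h1:-2=-1→(0,0,1); h2:-1=-1→(0,2,0)
ply 2, X at (0,1,1) | h1:-1=-1→(0,0,1)*; h2:-1=-1→(0,1,0)
ply 3, O at (0,0,1) | h2:-1=+1→(0,0,0)*
ply 4: (0,0,0) is terminal -1 (X); from (0,2,1) depth 11

O's best at [(0,2,1)]: h1:-1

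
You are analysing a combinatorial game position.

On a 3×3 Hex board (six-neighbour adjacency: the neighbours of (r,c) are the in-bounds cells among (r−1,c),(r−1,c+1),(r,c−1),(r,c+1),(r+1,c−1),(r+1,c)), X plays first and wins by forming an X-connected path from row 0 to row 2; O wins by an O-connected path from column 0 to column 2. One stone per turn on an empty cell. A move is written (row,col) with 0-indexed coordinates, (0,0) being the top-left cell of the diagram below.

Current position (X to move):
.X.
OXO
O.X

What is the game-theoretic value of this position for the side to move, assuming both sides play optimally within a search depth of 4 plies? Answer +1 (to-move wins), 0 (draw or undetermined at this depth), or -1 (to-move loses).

value(.X./OXO/O.X, X) = +1

ply 1, X at .X./OXO/O.X | (0,0)=-1→XX./OXO/O.X; (0,2)=-1→.XX/OXO/O.X; (2,1)=+1→.X./OXO/OXX*
ply 2: .X./OXO/OXX is terminal -1 (O); from .X./OXO/O.X depth 4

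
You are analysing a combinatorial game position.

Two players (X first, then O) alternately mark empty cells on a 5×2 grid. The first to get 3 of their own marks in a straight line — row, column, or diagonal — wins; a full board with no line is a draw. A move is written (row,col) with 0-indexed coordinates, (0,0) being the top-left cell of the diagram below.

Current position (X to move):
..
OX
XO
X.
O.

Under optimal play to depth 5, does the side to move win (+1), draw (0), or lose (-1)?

p1 X@[../OX/XO/X./O.]: (0,0)[X./OX/XO/X./O.]+0* (0,1)[.X/OX/XO/X./O.]+0 (3,1)[../OX/XO/XX/O.]+0 (4,1)[../OX/XO/X./OX]+0
p2 O@[X./OX/XO/X./O.]: (0,1)[XO/OX/XO/X./O.]+0* (3,1)[X./OX/XO/XO/O.]+0 (4,1)[X./OX/XO/X./OO]+0
p3 X@[XO/OX/XO/X./O.]: (3,1)[XO/OX/XO/XX/O.]+0* (4,1)[XO/OX/XO/X./OX]+0
p4 O@[XO/OX/XO/XX/O.]: (4,1)[XO/OX/XO/XX/OO]+0*
p5 X@[XO/OX/XO/XX/OO] terminal +0; root [../OX/XO/X./O.] d5

value(../OX/XO/X./O., X) = 0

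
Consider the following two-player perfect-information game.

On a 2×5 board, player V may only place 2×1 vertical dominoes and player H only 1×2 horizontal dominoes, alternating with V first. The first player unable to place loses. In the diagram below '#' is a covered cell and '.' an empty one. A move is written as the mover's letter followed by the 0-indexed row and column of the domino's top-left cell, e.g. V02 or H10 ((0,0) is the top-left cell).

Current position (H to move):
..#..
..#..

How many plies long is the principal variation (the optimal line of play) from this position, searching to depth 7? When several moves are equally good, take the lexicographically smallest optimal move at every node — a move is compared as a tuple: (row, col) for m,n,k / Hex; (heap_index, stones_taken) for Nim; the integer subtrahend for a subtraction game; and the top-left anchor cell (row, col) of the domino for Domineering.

PV length from [..#../..#..]: 4 plies

[..#../..#..] H move#1: H00:-1/###../..#..*, H03:-1/..###/..#.., H10:-1/..#../###.., H13:-1/..#../..###
[###../..#..] V move#2: V03:+1/####./..##.*, V04:+1/###.#/..#.#
[####./..##.] H move#3: H10:-1/####./####.*
[####./####.] V move#4: V04:+1/#####/#####*
[#####/#####] end (terminal -1, H#5); searched ..#../..#.. to 7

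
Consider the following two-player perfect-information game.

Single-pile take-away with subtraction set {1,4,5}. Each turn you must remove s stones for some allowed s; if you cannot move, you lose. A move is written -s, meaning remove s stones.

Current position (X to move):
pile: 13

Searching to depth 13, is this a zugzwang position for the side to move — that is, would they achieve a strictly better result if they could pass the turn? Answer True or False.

zugzwang(13, X) = False

p1 X@[13]: -1[12]-1 -4[9]-1 -5[8]+1*
p2 O@[8]: -1[7]-1* -4[4]-1 -5[3]-1
p3 X@[7]: -1[6]-1 -4[3]-1 -5[2]+1*
p4 O@[2]: -1[1]-1*
p5 X@[1]: -1[0]+1*
p6 O@[0] terminal -1; root [13] d13
pass branch (O moves first from the same position):
  | p1 O@[13]: -1[12]-1 -4[9]-1 -5[8]+1*
  | p2 X@[8]: -1[7]-1* -4[4]-1 -5[3]-1
  | p3 O@[7]: -1[6]-1 -4[3]-1 -5[2]+1*
  | p4 X@[2]: -1[1]-1*
  | p5 O@[1]: -1[0]+1*
  | p6 X@[0] terminal -1; root [13] d13
X moving scores +1; X passing scores -1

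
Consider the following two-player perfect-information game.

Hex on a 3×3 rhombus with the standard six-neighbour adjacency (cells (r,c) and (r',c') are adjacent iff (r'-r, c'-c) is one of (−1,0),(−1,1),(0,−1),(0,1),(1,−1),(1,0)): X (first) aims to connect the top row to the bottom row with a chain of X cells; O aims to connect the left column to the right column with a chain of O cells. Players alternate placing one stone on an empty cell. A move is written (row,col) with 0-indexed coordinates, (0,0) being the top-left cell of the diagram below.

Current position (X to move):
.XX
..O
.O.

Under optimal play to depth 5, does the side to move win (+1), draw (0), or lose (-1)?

value(.XX/..O/.O., X) = +1

ply 1, X at .XX/..O/.O. | (0,0)=-1→XXX/..O/.O.; (1,0)=-1→.XX/X.O/.O.; (1,1)=-1→.XX/.XO/.O.; (2,0)=+1→.XX/..O/XO.*; (2,2)=-1→.XX/..O/.OX
ply 2, O at .XX/..O/XO. | (0,0)=-1→OXX/..O/XO.*; (1,0)=-1→.XX/O.O/XO.; (1,1)=-1→.XX/.OO/XO.; (2,2)=-1→.XX/..O/XOO
ply 3, X at OXX/..O/XO. | (1,0)=+1→OXX/X.O/XO.*; (1,1)=+1→OXX/.XO/XO.; (2,2)=+1→OXX/..O/XOX
ply 4: OXX/X.O/XO. is terminal -1 (O); from .XX/..O/.O. depth 5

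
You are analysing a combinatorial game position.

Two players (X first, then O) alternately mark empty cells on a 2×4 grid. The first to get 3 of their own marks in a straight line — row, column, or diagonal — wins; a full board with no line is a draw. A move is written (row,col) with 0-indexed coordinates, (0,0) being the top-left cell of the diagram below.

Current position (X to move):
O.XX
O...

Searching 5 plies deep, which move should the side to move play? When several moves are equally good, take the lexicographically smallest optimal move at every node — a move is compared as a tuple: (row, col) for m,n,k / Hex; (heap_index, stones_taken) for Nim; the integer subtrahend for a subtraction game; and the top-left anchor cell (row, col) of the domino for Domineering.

[O.XX/O...] X move#1: (0,1):+1/OXXX/O...*, (1,1):+0/O.XX/OX.., (1,2):+0/O.XX/O.X., (1,3):+0/O.XX/O..X
[OXXX/O...] end (terminal -1, O#2); searched O.XX/O... to 5

X's best at [O.XX/O...]: (0,1)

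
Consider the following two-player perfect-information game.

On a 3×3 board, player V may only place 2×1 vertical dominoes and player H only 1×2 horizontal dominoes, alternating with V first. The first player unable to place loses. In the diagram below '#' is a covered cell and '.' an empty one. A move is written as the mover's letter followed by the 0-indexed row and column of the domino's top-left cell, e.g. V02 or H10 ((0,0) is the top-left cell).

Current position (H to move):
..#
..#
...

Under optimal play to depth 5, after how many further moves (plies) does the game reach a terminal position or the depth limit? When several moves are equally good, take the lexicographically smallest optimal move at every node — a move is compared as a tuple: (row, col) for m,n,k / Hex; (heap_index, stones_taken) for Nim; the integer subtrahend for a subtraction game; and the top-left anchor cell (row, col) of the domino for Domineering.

PV length from [..#/..#/...]: 1 ply

ply 1, H at ..#/..#/... | H00=-1→###/..#/...; H10=+1→..#/###/...*; H20=-1→..#/..#/##.; H21=-1→..#/..#/.##
ply 2: ..#/###/... is terminal -1 (V); from ..#/..#/... depth 5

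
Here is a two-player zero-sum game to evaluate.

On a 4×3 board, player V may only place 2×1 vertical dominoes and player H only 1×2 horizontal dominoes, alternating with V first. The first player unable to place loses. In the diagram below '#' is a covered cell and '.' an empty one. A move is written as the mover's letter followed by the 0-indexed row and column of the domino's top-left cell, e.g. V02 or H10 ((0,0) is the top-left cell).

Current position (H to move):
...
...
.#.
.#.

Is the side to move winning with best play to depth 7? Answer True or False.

H winning at [.../.../.#./.#.]: False

p1 H@[.../.../.#./.#.]: H00[##./.../.#./.#.]-1* H01[.##/.../.#./.#.]-1 H10[.../##./.#./.#.]-1 H11[.../.##/.#./.#.]-1
p2 V@[##./.../.#./.#.]: V02[###/..#/.#./.#.]+1* V10[##./#../##./.#.]+1 V12[##./..#/.##/.#.]+1 V20[##./.../##./##.]+1 V22[##./.../.##/.##]+1
p3 H@[###/..#/.#./.#.]: H10[###/###/.#./.#.]-1*
p4 V@[###/###/.#./.#.]: V20[###/###/##./##.]+1* V22[###/###/.##/.##]+1
p5 H@[###/###/##./##.] terminal -1; root [.../.../.#./.#.] d7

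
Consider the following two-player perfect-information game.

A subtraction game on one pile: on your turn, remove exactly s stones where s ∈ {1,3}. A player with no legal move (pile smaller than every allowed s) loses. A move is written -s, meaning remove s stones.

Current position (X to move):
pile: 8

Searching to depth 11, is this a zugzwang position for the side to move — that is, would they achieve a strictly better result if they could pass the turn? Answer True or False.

p1 X@[8]: -1[7]-1* -3[5]-1
p2 O@[7]: -1[6]+1* -3[4]+1
p3 X@[6]: -1[5]-1* -3[3]-1
p4 O@[5]: -1[4]+1* -3[2]+1
p5 X@[4]: -1[3]-1* -3[1]-1
p6 O@[3]: -1[2]+1* -3[0]+1
p7 X@[2]: -1[1]-1*
p8 O@[1]: -1[0]+1*
p9 X@[0] terminal -1; root [8] d11
if X skipped the turn, O would face:
~ p1 O@[8]: -1[7]-1* -3[5]-1
~ p2 X@[7]: -1[6]+1* -3[4]+1
~ p3 O@[6]: -1[5]-1* -3[3]-1
~ p4 X@[5]: -1[4]+1* -3[2]+1
~ p5 O@[4]: -1[3]-1* -3[1]-1
~ p6 X@[3]: -1[2]+1* -3[0]+1
~ p7 O@[2]: -1[1]-1*
~ p8 X@[1]: -1[0]+1*
~ p9 O@[0] terminal -1; root [8] d11
compare (X): move=-1 vs pass=+1

zugzwang(8, X) = True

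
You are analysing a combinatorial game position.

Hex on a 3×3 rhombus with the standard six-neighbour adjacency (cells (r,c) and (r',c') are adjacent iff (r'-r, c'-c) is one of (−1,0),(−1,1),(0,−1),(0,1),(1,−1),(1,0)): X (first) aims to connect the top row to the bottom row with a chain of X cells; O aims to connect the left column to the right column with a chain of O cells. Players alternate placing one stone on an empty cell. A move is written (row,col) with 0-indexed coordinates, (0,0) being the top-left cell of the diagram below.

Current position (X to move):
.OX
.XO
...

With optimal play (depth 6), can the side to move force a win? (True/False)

[.OX/.XO/...] X move#1: (0,0):+1/XOX/.XO/...*, (1,0):+1/.OX/XXO/..., (2,0):+1/.OX/.XO/X.., (2,1):+1/.OX/.XO/.X., (2,2):+1/.OX/.XO/..X
[XOX/.XO/...] O move#2: (1,0):-1/XOX/OXO/...*, (2,0):-1/XOX/.XO/O.., (2,1):-1/XOX/.XO/.O., (2,2):-1/XOX/.XO/..O
[XOX/OXO/...] X move#3: (2,0):+1/XOX/OXO/X..*, (2,1):+1/XOX/OXO/.X., (2,2):+1/XOX/OXO/..X
[XOX/OXO/X..] end (terminal -1, O#4); searched .OX/.XO/... to 6

X winning at [.OX/.XO/...]: True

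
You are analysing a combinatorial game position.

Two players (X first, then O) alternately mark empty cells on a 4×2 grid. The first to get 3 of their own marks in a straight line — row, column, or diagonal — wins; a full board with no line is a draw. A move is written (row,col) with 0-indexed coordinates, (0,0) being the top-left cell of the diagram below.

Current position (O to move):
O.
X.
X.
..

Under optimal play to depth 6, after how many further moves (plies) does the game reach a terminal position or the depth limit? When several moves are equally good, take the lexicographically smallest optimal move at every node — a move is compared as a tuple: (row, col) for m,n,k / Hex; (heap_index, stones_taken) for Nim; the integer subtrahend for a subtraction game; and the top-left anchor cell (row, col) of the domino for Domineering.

[O./X./X./..] O move#1: (0,1):-1/OO/X./X./.., (1,1):-1/O./XO/X./.., (2,1):-1/O./X./XO/.., (3,0):+0/O./X./X./O.*, (3,1):-1/O./X./X./.O
[O./X./X./O.] X move#2: (0,1):+0/OX/X./X./O.*, (1,1):+0/O./XX/X./O., (2,1):+0/O./X./XX/O., (3,1):+0/O./X./X./OX
[OX/X./X./O.] O move#3: (1,1):+0/OX/XO/X./O.*, (2,1):+0/OX/X./XO/O., (3,1):+0/OX/X./X./OO
[OX/XO/X./O.] X move#4: (2,1):+0/OX/XO/XX/O.*, (3,1):+0/OX/XO/X./OX
[OX/XO/XX/O.] O move#5: (3,1):+0/OX/XO/XX/OO*
[OX/XO/XX/OO] end (terminal +0, X#6); searched O./X./X./.. to 6

PV length from [O./X./X./..]: 5 plies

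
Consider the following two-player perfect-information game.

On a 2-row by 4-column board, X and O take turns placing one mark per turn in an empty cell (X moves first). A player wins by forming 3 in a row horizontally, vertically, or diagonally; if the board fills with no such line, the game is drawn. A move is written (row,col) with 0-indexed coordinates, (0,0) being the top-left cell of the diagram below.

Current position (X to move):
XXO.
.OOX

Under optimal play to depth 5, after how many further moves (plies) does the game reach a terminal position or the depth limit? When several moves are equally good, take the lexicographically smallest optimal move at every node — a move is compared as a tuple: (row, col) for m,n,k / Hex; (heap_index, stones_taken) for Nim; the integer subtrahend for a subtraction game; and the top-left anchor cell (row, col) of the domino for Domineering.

p1 X@[XXO./.OOX]: (0,3)[XXOX/.OOX]-1 (1,0)[XXO./XOOX]+0*
p2 O@[XXO./XOOX]: (0,3)[XXOO/XOOX]+0*
p3 X@[XXOO/XOOX] terminal +0; root [XXO./.OOX] d5

PV length from [XXO./.OOX]: 2 plies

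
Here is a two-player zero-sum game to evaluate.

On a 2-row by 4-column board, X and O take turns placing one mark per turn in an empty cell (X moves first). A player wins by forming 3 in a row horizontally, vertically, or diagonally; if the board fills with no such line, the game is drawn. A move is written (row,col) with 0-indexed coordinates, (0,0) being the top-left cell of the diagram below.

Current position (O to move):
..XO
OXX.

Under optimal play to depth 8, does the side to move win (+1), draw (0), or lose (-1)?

value(..XO/OXX., O) = 0

[..XO/OXX.] O move#1: (0,0):-1/O.XO/OXX., (0,1):-1/.OXO/OXX., (1,3):+0/..XO/OXXO*
[..XO/OXXO] X move#2: (0,0):+0/X.XO/OXXO*, (0,1):+0/.XXO/OXXO
[X.XO/OXXO] O move#3: (0,1):+0/XOXO/OXXO*
[XOXO/OXXO] end (terminal +0, X#4); searched ..XO/OXX. to 8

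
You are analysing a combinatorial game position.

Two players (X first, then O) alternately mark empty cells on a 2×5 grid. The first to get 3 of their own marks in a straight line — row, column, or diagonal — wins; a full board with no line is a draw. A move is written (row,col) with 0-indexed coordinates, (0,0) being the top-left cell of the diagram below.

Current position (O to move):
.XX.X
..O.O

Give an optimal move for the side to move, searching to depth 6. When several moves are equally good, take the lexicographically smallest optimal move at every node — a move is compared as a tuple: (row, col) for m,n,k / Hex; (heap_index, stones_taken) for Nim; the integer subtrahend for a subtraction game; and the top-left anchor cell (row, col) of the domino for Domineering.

O's best at [.XX.X/..O.O]: (1,3)

p1 O@[.XX.X/..O.O]: (0,0)[OXX.X/..O.O]-1 (0,3)[.XXOX/..O.O]-1 (1,0)[.XX.X/O.O.O]-1 (1,1)[.XX.X/.OO.O]-1 (1,3)[.XX.X/..OOO]+1*
p2 X@[.XX.X/..OOO] terminal -1; root [.XX.X/..O.O] d6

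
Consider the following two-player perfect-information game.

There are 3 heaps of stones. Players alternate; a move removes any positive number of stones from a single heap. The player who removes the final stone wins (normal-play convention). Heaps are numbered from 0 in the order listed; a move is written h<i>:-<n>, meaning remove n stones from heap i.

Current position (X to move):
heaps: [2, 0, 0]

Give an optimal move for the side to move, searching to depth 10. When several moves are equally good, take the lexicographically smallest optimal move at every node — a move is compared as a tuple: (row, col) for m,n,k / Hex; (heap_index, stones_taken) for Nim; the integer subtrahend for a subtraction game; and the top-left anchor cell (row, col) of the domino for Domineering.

X's best at [(2,0,0)]: h0:-2

p1 X@[(2,0,0)]: h0:-1[(1,0,0)]-1 h0:-2[(0,0,0)]+1*
p2 O@[(0,0,0)] terminal -1; root [(2,0,0)] d10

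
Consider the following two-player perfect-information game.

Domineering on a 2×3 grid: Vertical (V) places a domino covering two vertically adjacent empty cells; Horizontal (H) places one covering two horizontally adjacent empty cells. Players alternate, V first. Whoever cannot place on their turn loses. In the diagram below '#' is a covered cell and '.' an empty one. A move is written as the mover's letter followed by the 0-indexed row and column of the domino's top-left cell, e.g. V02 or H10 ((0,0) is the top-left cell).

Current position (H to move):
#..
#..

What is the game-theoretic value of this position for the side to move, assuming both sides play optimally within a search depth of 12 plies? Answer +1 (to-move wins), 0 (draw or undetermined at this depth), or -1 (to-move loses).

value(#../#.., H) = +1

[#../#..] H move#1: H01:+1/###/#..*, H11:+1/#../###
[###/#..] end (terminal -1, V#2); searched #../#.. to 12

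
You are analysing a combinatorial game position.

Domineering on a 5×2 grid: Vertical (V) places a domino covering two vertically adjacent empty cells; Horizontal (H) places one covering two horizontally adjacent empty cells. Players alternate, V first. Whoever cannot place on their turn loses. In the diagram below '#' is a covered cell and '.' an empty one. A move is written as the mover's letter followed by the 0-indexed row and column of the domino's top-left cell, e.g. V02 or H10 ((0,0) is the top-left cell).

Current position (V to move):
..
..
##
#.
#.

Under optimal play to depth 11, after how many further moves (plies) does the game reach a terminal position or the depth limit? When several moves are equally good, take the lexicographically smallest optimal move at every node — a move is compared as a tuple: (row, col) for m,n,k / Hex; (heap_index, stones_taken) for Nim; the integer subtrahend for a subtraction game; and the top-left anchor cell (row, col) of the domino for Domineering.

PV length from [../../##/#./#.]: 1 ply

ply 1, V at ../../##/#./#. | V00=+1→#./#./##/#./#.*; V01=+1→.#/.#/##/#./#.; V31=-1→../../##/##/##
ply 2: #./#./##/#./#. is terminal -1 (H); from ../../##/#./#. depth 11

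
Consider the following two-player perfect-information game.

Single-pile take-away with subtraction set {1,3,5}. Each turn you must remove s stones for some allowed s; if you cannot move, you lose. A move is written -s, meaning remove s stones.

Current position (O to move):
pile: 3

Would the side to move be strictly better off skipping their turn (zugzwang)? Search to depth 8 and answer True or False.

zugzwang(3, O) = False

ply 1, O at 3 | -1=+1→2*; -3=+1→0
ply 2, X at 2 | -1=-1→1*
ply 3, O at 1 | -1=+1→0*
ply 4: 0 is terminal -1 (X); from 3 depth 8
suppose O passes — search the same position with X to move:
pass> ply 1, X at 3 | -1=+1→2*; -3=+1→0
pass> ply 2, O at 2 | -1=-1→1*
pass> ply 3, X at 1 | -1=+1→0*
pass> ply 4: 0 is terminal -1 (O); from 3 depth 8
for O: play +1, pass -1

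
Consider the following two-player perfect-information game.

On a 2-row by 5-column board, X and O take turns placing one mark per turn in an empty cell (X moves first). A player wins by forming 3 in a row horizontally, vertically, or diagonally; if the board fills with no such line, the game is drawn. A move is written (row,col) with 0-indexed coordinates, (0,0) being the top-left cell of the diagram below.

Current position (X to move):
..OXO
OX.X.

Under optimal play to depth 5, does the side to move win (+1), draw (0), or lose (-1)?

p1 X@[..OXO/OX.X.]: (0,0)[X.OXO/OX.X.]+0 (0,1)[.XOXO/OX.X.]+0 (1,2)[..OXO/OXXX.]+1* (1,4)[..OXO/OX.XX]+0
p2 O@[..OXO/OXXX.] terminal -1; root [..OXO/OX.X.] d5

value(..OXO/OX.X., X) = +1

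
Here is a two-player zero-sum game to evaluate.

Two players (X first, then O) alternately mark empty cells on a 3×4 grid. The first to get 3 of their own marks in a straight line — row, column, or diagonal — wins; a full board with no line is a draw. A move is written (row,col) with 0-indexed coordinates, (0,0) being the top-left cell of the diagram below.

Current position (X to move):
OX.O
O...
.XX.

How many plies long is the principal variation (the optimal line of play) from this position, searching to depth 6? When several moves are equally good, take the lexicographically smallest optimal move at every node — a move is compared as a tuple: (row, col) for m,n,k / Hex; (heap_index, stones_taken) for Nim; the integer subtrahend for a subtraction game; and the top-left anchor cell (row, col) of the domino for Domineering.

ply 1, X at OX.O/O.../.XX. | (0,2)=-1→OXXO/O.../.XX.; (1,1)=+1→OX.O/OX../.XX.*; (1,2)=-1→OX.O/O.X./.XX.; (1,3)=-1→OX.O/O..X/.XX.; (2,0)=+1→OX.O/O.../XXX.; (2,3)=+1→OX.O/O.../.XXX
ply 2: OX.O/OX../.XX. is terminal -1 (O); from OX.O/O.../.XX. depth 6

PV length from [OX.O/O.../.XX.]: 1 ply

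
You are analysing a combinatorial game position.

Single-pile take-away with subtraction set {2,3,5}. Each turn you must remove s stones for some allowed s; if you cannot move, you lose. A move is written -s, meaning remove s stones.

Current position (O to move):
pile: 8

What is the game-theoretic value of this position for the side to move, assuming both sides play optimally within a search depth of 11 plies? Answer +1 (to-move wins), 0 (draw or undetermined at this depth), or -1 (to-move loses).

p1 O@[8]: -2[6]-1* -3[5]-1 -5[3]-1
p2 X@[6]: -2[4]-1 -3[3]-1 -5[1]+1*
p3 O@[1] terminal -1; root [8] d11

value(8, O) = -1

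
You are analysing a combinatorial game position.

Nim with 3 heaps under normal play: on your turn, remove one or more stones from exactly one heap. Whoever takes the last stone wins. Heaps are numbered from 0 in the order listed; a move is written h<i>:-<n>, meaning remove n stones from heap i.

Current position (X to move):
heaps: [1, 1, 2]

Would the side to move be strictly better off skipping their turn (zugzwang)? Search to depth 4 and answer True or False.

zugzwang((1,1,2), X) = False

ply 1, X at (1,1,2) | h0:-1=-1→(0,1,2); h1:-1=-1→(1,0,2); h2:-1=-1→(1,1,1); h2:-2=+1→(1,1,0)*
ply 2, O at (1,1,0) | h0:-1=-1→(0,1,0)*; h1:-1=-1→(1,0,0)
ply 3, X at (0,1,0) | h1:-1=+1→(0,0,0)*
ply 4: (0,0,0) is terminal -1 (O); from (1,1,2) depth 4
pass branch (O moves first from the same position):
  | ply 1, O at (1,1,2) | h0:-1=-1→(0,1,2); h1:-1=-1→(1,0,2); h2:-1=-1→(1,1,1); h2:-2=+1→(1,1,0)*
  | ply 2, X at (1,1,0) | h0:-1=-1→(0,1,0)*; h1:-1=-1→(1,0,0)
  | ply 3, O at (0,1,0) | h1:-1=+1→(0,0,0)*
  | ply 4: (0,0,0) is terminal -1 (X); from (1,1,2) depth 4
X moving scores +1; X passing scores -1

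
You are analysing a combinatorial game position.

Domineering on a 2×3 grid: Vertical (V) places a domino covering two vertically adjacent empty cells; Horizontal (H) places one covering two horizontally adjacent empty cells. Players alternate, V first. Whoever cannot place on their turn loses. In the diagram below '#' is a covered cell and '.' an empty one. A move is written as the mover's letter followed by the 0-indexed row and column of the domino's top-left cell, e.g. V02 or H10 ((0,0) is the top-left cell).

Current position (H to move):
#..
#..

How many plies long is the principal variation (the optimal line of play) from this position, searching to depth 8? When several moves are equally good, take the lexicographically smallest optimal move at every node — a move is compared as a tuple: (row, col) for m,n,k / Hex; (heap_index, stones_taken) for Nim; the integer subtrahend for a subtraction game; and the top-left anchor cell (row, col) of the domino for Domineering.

[#../#..] H move#1: H01:+1/###/#..*, H11:+1/#../###
[###/#..] end (terminal -1, V#2); searched #../#.. to 8

PV length from [#../#..]: 1 ply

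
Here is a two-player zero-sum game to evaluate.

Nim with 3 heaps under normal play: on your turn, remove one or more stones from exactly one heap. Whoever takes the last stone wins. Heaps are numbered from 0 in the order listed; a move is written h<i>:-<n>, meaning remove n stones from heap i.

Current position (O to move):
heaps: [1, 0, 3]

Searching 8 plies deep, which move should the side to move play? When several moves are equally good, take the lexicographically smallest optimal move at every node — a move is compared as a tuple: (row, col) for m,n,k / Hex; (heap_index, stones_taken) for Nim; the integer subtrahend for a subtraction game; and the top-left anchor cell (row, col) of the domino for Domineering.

ply 1, O at (1,0,3) | h0:-1=-1→(0,0,3); h2:-1=-1→(1,0,2); h2:-2=+1→(1,0,1)*; h2:-3=-1→(1,0,0)
ply 2, X at (1,0,1) | h0:-1=-1→(0,0,1)*; h2:-1=-1→(1,0,0)
ply 3, O at (0,0,1) | h2:-1=+1→(0,0,0)*
ply 4: (0,0,0) is terminal -1 (X); from (1,0,3) depth 8

O's best at [(1,0,3)]: h2:-2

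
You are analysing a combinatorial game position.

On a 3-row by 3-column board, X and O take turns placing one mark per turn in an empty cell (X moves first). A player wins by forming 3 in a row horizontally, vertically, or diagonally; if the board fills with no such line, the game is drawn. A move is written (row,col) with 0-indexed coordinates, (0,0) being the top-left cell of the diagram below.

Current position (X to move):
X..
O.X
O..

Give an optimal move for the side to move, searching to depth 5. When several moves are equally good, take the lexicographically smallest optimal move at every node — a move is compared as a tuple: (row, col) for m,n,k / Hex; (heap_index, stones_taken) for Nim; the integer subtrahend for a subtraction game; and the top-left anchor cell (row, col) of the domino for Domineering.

X's best at [X../O.X/O..]: (0,1)

[X../O.X/O..] X move#1: (0,1):+1/XX./O.X/O..*, (0,2):+1/X.X/O.X/O.., (1,1):+0/X../OXX/O.., (2,1):+1/X../O.X/OX., (2,2):+1/X../O.X/O.X
[XX./O.X/O..] O move#2: (0,2):-1/XXO/O.X/O..*, (1,1):-1/XX./OOX/O.., (2,1):-1/XX./O.X/OO., (2,2):-1/XX./O.X/O.O
[XXO/O.X/O..] X move#3: (1,1):+1/XXO/OXX/O..*, (2,1):-1/XXO/O.X/OX., (2,2):-1/XXO/O.X/O.X
[XXO/OXX/O..] O move#4: (2,1):-1/XXO/OXX/OO.*, (2,2):-1/XXO/OXX/O.O
[XXO/OXX/OO.] X move#5: (2,2):+1/XXO/OXX/OOX*
[XXO/OXX/OOX] end (terminal -1, O#6); searched X../O.X/O.. to 5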